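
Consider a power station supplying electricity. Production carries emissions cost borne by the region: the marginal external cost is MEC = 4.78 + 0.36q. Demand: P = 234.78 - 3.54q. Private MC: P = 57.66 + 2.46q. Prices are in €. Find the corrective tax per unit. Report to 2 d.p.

tax = €14.54 per unit

Social marginal cost = private MC + MEC = 62.44 + 2.82q.
Set SMC = demand: 62.44 + 2.82q = 234.78 - 3.54q → q* = 27.0975.
The Pigouvian tax equals MEC at q*: 4.78 + 0.36×27.0975 = 14.5351.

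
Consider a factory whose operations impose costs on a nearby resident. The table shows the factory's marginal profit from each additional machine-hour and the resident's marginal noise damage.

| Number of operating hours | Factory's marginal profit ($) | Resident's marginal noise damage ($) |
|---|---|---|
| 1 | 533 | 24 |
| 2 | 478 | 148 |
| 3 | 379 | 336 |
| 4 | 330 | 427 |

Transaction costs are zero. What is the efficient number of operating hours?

3

Bargaining reaches the level where marginal profit last exceeds marginal noise damage.
That holds through level 3 (379 ≥ 336) but not at 4 (330 < 427).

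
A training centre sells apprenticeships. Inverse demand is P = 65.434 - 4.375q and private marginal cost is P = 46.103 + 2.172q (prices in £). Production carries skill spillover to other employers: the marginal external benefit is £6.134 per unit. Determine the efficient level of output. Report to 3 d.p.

q* = 3.890

Social marginal cost = private MC − MEB = 39.969 + 2.172q.
Set SMC = demand: 39.969 + 2.172q = 65.434 - 4.375q → q* = 3.8896.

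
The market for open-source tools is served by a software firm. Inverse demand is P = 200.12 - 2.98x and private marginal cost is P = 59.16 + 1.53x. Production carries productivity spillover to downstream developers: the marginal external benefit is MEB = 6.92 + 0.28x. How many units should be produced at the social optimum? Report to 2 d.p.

Social marginal cost = private MC − MEB = 52.24 + 1.25x.
Set SMC = demand: 52.24 + 1.25x = 200.12 - 2.98x → x* = 34.9598.

x* = 34.96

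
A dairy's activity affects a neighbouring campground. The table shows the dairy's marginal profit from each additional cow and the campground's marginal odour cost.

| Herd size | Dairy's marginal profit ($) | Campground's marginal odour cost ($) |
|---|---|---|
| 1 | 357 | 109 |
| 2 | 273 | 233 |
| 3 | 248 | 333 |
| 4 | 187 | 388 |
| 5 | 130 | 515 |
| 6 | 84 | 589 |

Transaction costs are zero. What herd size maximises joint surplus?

2

Bargaining reaches the level where marginal profit last exceeds marginal odour cost.
That holds through level 2 (273 ≥ 233) but not at 3 (248 < 333).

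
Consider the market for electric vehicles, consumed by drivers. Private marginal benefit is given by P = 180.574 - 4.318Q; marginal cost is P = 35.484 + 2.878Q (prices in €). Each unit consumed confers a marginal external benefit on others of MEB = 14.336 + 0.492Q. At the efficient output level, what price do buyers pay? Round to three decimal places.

Social marginal benefit = demand + MEB = 194.910 - 3.826Q.
Set SMB = MC: 194.910 - 3.826Q = 35.484 + 2.878Q → Q* = 23.7807.
Consumer price on the demand curve at Q*: 180.574 − 4.318×23.7807 = 77.8889.

P = €77.889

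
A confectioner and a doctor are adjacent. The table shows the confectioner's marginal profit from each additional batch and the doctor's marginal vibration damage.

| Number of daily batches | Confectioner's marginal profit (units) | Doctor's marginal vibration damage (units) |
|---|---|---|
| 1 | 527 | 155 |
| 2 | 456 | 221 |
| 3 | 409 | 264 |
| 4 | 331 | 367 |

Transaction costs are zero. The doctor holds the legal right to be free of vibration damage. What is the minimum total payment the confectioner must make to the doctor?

640

Efficient level: marginal profit ≥ marginal vibration damage through level 3, so k* = 3.
With the doctor holding the right, the confectioner must at least compensate total damage at k*: 155 + 221 + 264 = 640.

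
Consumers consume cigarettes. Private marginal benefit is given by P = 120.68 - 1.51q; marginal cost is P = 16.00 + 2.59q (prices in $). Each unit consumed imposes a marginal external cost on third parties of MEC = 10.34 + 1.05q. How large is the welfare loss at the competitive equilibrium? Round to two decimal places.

DWL = $133.98

Market equilibrium (private): 16.00 + 2.59q = 120.68 - 1.51q → q_m = 25.5317.
Social marginal benefit = demand − MEC = 110.34 - 2.56q.
Set SMB = MC: 110.34 - 2.56q = 16.00 + 2.59q → q* = 18.3184.
Between q* and q_m the wedge MC − SMB runs linearly from 0 to MEC(q_m), so the loss is a triangle.
DWL = ½ × 7.2133 × 37.1483 = 133.9809.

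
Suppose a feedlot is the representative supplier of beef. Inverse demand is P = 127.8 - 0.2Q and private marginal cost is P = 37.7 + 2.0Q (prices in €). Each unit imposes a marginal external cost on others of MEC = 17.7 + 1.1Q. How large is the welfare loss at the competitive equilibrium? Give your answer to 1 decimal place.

Market equilibrium (private): 37.7 + 2.0Q = 127.8 - 0.2Q → Q_m = 40.9545.
Social marginal cost = private MC + MEC = 55.4 + 3.1Q.
Set SMC = demand: 55.4 + 3.1Q = 127.8 - 0.2Q → Q* = 21.9394.
Between Q* and Q_m the wedge SMC − demand runs linearly from 0 to MEC(Q_m), so the loss is a triangle.
DWL = ½ × 19.0151 × 62.7500 = 596.5988.

DWL = €596.6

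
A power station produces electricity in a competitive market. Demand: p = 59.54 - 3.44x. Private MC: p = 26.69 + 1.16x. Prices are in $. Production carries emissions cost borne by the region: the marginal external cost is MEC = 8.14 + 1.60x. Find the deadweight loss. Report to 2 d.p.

DWL = $30.87

Market equilibrium (private): 26.69 + 1.16x = 59.54 - 3.44x → x_m = 7.1413.
Social marginal cost = private MC + MEC = 34.83 + 2.76x.
Set SMC = demand: 34.83 + 2.76x = 59.54 - 3.44x → x* = 3.9855.
The loss is the area between SMC and demand from x* to x_m; with linear curves that's a triangle of height MEC(x_m).
DWL = ½ × 3.1558 × 19.5661 = 30.8733.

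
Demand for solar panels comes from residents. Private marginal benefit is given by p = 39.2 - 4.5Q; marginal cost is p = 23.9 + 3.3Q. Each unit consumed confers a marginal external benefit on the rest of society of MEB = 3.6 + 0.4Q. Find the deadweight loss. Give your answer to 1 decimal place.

DWL = 1.3

Market equilibrium (private): 23.9 + 3.3Q = 39.2 - 4.5Q → Q_m = 1.9615.
Social marginal benefit = demand + MEB = 42.8 - 4.1Q.
Set SMB = MC: 42.8 - 4.1Q = 23.9 + 3.3Q → Q* = 2.5541.
Between Q* and Q_m the wedge SMB − MC runs linearly from 0 to MEB(Q_m), so the loss is a triangle.
DWL = ½ × 0.5926 × 4.3846 = 1.2992.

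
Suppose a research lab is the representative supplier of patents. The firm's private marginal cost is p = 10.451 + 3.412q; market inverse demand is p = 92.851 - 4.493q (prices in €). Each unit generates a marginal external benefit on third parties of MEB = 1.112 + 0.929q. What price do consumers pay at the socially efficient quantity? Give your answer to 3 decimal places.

P = €39.064

Social marginal cost = private MC − MEB = 9.339 + 2.483q.
Set SMC = demand: 9.339 + 2.483q = 92.851 - 4.493q → q* = 11.9713.
Consumer price on the demand curve at q*: 92.851 − 4.493×11.9713 = 39.0639.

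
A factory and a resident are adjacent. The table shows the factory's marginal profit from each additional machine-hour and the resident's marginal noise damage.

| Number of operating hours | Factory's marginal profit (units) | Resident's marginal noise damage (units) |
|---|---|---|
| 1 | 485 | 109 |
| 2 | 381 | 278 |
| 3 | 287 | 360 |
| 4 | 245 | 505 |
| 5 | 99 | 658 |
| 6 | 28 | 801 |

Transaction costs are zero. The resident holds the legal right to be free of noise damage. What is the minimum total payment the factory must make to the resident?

387

Efficient level: marginal profit ≥ marginal noise damage through level 2, so k* = 2.
With the resident holding the right, the factory must at least compensate total damage at k*: 109 + 278 = 387.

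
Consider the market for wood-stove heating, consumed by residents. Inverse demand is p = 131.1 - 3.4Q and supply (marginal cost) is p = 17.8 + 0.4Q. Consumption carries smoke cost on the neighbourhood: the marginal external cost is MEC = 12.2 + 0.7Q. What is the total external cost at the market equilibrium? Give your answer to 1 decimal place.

Market equilibrium (private): 17.8 + 0.4Q = 131.1 - 3.4Q → Q_m = 29.8158.
Total external cost = ∫₀^{Q_m} (12.2 + 0.7Q) dQ = 12.2×29.8158 + ½×0.7×29.8158² = 674.8964.

674.9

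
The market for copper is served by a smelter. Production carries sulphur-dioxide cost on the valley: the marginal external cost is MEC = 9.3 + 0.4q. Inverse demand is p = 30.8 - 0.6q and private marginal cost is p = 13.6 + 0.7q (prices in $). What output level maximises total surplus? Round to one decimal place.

q* = 4.6

Social marginal cost = private MC + MEC = 22.9 + 1.1q.
Set SMC = demand: 22.9 + 1.1q = 30.8 - 0.6q → q* = 4.6471.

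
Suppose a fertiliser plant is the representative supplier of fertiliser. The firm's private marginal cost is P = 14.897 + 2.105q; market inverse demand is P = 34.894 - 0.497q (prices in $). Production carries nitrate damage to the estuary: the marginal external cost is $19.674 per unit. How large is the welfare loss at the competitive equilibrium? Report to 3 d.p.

Market equilibrium (private): 14.897 + 2.105q = 34.894 - 0.497q → q_m = 7.6852.
Social marginal cost = private MC + MEC = 34.571 + 2.105q.
Set SMC = demand: 34.571 + 2.105q = 34.894 - 0.497q → q* = 0.1241.
Height of the DWL triangle at q_m is SMC(q_m) − demand(q_m) = MEC(q_m) = 19.6740.
DWL = ½ × 7.5611 × 19.6740 = 74.3785.

DWL = $74.379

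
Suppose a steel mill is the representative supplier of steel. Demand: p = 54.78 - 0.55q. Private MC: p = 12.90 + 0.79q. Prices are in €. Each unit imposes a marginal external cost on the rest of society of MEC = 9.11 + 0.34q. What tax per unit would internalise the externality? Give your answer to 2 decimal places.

Social marginal cost = private MC + MEC = 22.01 + 1.13q.
Set SMC = demand: 22.01 + 1.13q = 54.78 - 0.55q → q* = 19.5060.
The Pigouvian tax equals MEC at q*: 9.11 + 0.34×19.5060 = 15.7420.

tax = €15.74 per unit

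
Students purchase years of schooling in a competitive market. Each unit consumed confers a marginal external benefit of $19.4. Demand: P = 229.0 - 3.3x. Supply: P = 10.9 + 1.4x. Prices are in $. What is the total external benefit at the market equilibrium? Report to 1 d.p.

$900.2

Market equilibrium (private): 10.9 + 1.4x = 229.0 - 3.3x → x_m = 46.4043.
Total external benefit = MEB × x_m = 19.4 × 46.4043 = 900.2434.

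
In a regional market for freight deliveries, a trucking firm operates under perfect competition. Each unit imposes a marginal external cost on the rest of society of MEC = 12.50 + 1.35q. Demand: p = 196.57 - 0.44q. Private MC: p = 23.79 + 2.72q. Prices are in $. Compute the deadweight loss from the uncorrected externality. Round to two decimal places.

DWL = $825.96

Market equilibrium (private): 23.79 + 2.72q = 196.57 - 0.44q → q_m = 54.6772.
Social marginal cost = private MC + MEC = 36.29 + 4.07q.
Set SMC = demand: 36.29 + 4.07q = 196.57 - 0.44q → q* = 35.5388.
Between q* and q_m the wedge SMC − demand runs linearly from 0 to MEC(q_m), so the loss is a triangle.
DWL = ½ × 19.1384 × 86.3142 = 825.9578.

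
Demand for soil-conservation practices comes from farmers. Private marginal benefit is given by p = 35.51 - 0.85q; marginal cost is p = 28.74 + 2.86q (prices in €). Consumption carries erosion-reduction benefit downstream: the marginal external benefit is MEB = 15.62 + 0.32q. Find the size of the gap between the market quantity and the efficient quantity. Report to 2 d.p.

4.78 units

Market equilibrium (private): 28.74 + 2.86q = 35.51 - 0.85q → q_m = 1.8248.
Social marginal benefit = demand + MEB = 51.13 - 0.53q.
Set SMB = MC: 51.13 - 0.53q = 28.74 + 2.86q → q* = 6.6047.
Gap = |1.8248 − 6.6047| = 4.7799.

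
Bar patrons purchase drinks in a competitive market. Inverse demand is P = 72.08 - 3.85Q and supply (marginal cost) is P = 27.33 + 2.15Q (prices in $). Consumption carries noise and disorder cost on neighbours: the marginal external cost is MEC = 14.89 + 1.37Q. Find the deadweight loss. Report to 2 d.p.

DWL = $42.77

Market equilibrium (private): 27.33 + 2.15Q = 72.08 - 3.85Q → Q_m = 7.4583.
Social marginal benefit = demand − MEC = 57.19 - 5.22Q.
Set SMB = MC: 57.19 - 5.22Q = 27.33 + 2.15Q → Q* = 4.0516.
Between Q* and Q_m the wedge MC − SMB runs linearly from 0 to MEC(Q_m), so the loss is a triangle.
DWL = ½ × 3.4067 × 25.1079 = 42.7675.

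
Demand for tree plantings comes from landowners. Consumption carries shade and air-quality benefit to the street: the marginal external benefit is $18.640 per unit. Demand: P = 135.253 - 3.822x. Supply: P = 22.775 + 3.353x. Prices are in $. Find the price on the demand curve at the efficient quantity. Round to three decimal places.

P = $65.409

Social marginal benefit = demand + MEB = 153.893 - 3.822x.
Set SMB = MC: 153.893 - 3.822x = 22.775 + 3.353x → x* = 18.2743.
Consumer price on the demand curve at x*: 135.253 − 3.822×18.2743 = 65.4086.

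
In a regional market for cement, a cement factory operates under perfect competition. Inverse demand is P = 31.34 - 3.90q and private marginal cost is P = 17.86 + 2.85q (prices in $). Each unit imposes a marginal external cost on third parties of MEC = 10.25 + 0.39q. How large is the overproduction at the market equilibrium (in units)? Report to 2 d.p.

Market equilibrium (private): 17.86 + 2.85q = 31.34 - 3.90q → q_m = 1.9970.
Social marginal cost = private MC + MEC = 28.11 + 3.24q.
Set SMC = demand: 28.11 + 3.24q = 31.34 - 3.90q → q* = 0.4524.
Gap = |1.9970 − 0.4524| = 1.5446.

1.54 units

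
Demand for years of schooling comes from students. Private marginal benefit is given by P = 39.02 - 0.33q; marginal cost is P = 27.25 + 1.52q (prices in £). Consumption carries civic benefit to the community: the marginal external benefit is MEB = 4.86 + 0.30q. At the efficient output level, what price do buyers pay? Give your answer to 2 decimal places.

Social marginal benefit = demand + MEB = 43.88 - 0.03q.
Set SMB = MC: 43.88 - 0.03q = 27.25 + 1.52q → q* = 10.7290.
Consumer price on the demand curve at q*: 39.02 − 0.33×10.7290 = 35.4794.

P = £35.48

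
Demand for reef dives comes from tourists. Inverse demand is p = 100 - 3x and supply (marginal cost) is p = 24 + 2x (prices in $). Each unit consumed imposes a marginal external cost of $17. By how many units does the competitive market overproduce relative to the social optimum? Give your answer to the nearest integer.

3 units

Market equilibrium (private): 24 + 2x = 100 - 3x → x_m = 15.2000.
Social marginal benefit = demand − MEC = 83 - 3x.
Set SMB = MC: 83 - 3x = 24 + 2x → x* = 11.8000.
Gap = |15.2000 − 11.8000| = 3.4000.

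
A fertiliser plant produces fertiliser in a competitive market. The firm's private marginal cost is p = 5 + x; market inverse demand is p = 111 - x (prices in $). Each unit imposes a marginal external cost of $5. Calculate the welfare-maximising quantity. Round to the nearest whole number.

Social marginal cost = private MC + MEC = 10 + x.
Set SMC = demand: 10 + x = 111 - x → x* = 50.5000.

x* = 51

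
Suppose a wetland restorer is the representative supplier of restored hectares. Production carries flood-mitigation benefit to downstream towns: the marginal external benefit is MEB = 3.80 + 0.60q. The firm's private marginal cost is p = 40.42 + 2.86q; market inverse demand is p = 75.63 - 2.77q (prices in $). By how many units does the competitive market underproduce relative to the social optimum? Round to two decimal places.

Market equilibrium (private): 40.42 + 2.86q = 75.63 - 2.77q → q_m = 6.2540.
Social marginal cost = private MC − MEB = 36.62 + 2.26q.
Set SMC = demand: 36.62 + 2.26q = 75.63 - 2.77q → q* = 7.7555.
Gap = |6.2540 − 7.7555| = 1.5015.

1.50 units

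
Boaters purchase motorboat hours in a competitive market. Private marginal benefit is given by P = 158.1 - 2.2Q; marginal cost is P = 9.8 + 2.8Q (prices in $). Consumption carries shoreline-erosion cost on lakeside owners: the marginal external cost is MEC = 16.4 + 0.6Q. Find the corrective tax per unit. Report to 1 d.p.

tax = $30.5 per unit

Social marginal benefit = demand − MEC = 141.7 - 2.8Q.
Set SMB = MC: 141.7 - 2.8Q = 9.8 + 2.8Q → Q* = 23.5536.
The Pigouvian tax equals MEC at Q*: 16.4 + 0.6×23.5536 = 30.5322.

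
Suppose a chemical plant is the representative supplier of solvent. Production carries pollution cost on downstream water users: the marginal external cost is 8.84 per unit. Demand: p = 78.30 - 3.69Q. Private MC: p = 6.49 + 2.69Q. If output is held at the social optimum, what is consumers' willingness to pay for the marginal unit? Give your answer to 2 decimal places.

Social marginal cost = private MC + MEC = 15.33 + 2.69Q.
Set SMC = demand: 15.33 + 2.69Q = 78.30 - 3.69Q → Q* = 9.8699.
Consumer price on the demand curve at Q*: 78.30 − 3.69×9.8699 = 41.8801.

P = 41.88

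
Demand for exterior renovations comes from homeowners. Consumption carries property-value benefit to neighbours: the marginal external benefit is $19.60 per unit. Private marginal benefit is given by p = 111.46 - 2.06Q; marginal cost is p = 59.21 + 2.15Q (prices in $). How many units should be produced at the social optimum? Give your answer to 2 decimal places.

Q* = 17.07

Social marginal benefit = demand + MEB = 131.06 - 2.06Q.
Set SMB = MC: 131.06 - 2.06Q = 59.21 + 2.15Q → Q* = 17.0665.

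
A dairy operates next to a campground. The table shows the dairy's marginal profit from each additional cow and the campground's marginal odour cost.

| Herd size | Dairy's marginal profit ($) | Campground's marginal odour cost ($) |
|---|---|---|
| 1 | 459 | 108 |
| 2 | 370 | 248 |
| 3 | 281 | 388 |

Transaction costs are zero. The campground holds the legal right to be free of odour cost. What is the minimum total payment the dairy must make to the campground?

$356

Efficient level: marginal profit ≥ marginal odour cost through level 2, so k* = 2.
With the campground holding the right, the dairy must at least compensate total damage at k*: 108 + 248 = 356.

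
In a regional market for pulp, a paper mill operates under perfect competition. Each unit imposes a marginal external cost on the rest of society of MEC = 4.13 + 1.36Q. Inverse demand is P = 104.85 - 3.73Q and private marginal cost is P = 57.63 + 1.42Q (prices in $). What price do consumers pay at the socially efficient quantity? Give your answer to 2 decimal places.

P = $80.16

Social marginal cost = private MC + MEC = 61.76 + 2.78Q.
Set SMC = demand: 61.76 + 2.78Q = 104.85 - 3.73Q → Q* = 6.6190.
Consumer price on the demand curve at Q*: 104.85 − 3.73×6.6190 = 80.1611.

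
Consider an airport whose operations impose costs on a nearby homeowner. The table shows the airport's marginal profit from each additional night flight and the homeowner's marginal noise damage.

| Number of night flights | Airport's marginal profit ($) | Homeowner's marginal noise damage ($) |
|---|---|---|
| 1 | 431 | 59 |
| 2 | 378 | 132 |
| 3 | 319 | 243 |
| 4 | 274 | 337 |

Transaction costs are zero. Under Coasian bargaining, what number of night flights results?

3

Bargaining reaches the level where marginal profit last exceeds marginal noise damage.
That holds through level 3 (319 ≥ 243) but not at 4 (274 < 337).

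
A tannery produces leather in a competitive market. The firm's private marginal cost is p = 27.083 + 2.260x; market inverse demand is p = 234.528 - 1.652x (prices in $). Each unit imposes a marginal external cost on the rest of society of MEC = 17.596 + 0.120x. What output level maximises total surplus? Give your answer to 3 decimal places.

x* = 47.086

Social marginal cost = private MC + MEC = 44.679 + 2.380x.
Set SMC = demand: 44.679 + 2.380x = 234.528 - 1.652x → x* = 47.0856.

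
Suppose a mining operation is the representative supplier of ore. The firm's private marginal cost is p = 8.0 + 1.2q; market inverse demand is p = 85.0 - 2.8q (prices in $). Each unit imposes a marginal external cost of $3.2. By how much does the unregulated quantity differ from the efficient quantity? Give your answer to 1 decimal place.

0.8 units

Market equilibrium (private): 8.0 + 1.2q = 85.0 - 2.8q → q_m = 19.2500.
Social marginal cost = private MC + MEC = 11.2 + 1.2q.
Set SMC = demand: 11.2 + 1.2q = 85.0 - 2.8q → q* = 18.4500.
Gap = |19.2500 − 18.4500| = 0.8000.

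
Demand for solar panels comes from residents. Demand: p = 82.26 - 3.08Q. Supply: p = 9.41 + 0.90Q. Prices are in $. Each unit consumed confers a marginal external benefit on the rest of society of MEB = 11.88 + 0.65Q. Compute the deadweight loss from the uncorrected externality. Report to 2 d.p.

DWL = $84.89

Market equilibrium (private): 9.41 + 0.90Q = 82.26 - 3.08Q → Q_m = 18.3040.
Social marginal benefit = demand + MEB = 94.14 - 2.43Q.
Set SMB = MC: 94.14 - 2.43Q = 9.41 + 0.90Q → Q* = 25.4444.
Between Q* and Q_m the wedge SMB − MC runs linearly from 0 to MEB(Q_m), so the loss is a triangle.
DWL = ½ × 7.1404 × 23.7776 = 84.8908.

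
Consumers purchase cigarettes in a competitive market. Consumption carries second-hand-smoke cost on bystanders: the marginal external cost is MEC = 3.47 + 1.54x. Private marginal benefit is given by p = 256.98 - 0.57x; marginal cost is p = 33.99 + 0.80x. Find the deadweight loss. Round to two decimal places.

Market equilibrium (private): 33.99 + 0.80x = 256.98 - 0.57x → x_m = 162.7664.
Social marginal benefit = demand − MEC = 253.51 - 2.11x.
Set SMB = MC: 253.51 - 2.11x = 33.99 + 0.80x → x* = 75.4364.
Between x* and x_m the wedge MC − SMB runs linearly from 0 to MEC(x_m), so the loss is a triangle.
DWL = ½ × 87.3300 × 254.1303 = 11096.5995.

DWL = 11096.60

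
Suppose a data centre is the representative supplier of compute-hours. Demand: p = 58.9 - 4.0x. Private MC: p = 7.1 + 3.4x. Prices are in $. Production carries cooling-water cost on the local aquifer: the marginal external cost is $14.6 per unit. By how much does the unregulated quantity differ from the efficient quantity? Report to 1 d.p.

2.0 units

Market equilibrium (private): 7.1 + 3.4x = 58.9 - 4.0x → x_m = 7.0000.
Social marginal cost = private MC + MEC = 21.7 + 3.4x.
Set SMC = demand: 21.7 + 3.4x = 58.9 - 4.0x → x* = 5.0270.
Gap = |7.0000 − 5.0270| = 1.9730.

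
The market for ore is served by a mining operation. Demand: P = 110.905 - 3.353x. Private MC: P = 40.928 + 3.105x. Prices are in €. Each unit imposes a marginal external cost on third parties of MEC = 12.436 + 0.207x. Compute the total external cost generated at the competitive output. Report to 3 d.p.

Market equilibrium (private): 40.928 + 3.105x = 110.905 - 3.353x → x_m = 10.8357.
Total external cost = ∫₀^{x_m} (12.436 + 0.207x) dx = 12.436×10.8357 + ½×0.207×10.8357² = 146.9049.

€146.905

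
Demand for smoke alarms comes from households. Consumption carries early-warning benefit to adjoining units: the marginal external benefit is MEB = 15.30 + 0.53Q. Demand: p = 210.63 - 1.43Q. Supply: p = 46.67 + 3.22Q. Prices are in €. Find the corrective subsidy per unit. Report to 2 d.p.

Social marginal benefit = demand + MEB = 225.93 - 0.90Q.
Set SMB = MC: 225.93 - 0.90Q = 46.67 + 3.22Q → Q* = 43.5097.
The Pigouvian subsidy equals MEB at Q*: 15.30 + 0.53×43.5097 = 38.3601.

subsidy = €38.36 per unit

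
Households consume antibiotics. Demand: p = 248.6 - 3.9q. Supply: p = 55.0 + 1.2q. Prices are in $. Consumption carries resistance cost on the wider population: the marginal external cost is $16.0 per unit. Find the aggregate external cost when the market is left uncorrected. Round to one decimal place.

$607.4

Market equilibrium (private): 55.0 + 1.2q = 248.6 - 3.9q → q_m = 37.9608.
Total external cost = MEC × q_m = 16.0 × 37.9608 = 607.3728.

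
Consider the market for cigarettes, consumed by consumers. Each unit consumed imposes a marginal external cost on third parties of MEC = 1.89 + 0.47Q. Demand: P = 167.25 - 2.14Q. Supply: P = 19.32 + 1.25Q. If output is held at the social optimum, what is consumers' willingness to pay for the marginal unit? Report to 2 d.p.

Social marginal benefit = demand − MEC = 165.36 - 2.61Q.
Set SMB = MC: 165.36 - 2.61Q = 19.32 + 1.25Q → Q* = 37.8342.
Consumer price on the demand curve at Q*: 167.25 − 2.14×37.8342 = 86.2848.

P = 86.28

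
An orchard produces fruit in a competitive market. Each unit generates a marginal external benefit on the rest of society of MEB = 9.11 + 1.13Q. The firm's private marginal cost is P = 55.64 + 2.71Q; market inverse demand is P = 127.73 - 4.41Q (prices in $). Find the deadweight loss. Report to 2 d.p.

Market equilibrium (private): 55.64 + 2.71Q = 127.73 - 4.41Q → Q_m = 10.1250.
Social marginal cost = private MC − MEB = 46.53 + 1.58Q.
Set SMC = demand: 46.53 + 1.58Q = 127.73 - 4.41Q → Q* = 13.5559.
Height of the DWL triangle at Q_m is demand(Q_m) − SMC(Q_m) = MEB(Q_m) = 20.5513.
DWL = ½ × 3.4309 × 20.5513 = 35.2547.

DWL = $35.25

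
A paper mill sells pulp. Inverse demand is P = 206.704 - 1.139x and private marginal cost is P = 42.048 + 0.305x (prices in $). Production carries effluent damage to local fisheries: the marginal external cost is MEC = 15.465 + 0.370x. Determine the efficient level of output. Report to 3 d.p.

x* = 82.244

Social marginal cost = private MC + MEC = 57.513 + 0.675x.
Set SMC = demand: 57.513 + 0.675x = 206.704 - 1.139x → x* = 82.2442.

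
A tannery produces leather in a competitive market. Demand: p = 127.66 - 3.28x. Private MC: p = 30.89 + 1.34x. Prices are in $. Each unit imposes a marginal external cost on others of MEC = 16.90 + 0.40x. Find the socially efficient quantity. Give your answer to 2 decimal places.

Social marginal cost = private MC + MEC = 47.79 + 1.74x.
Set SMC = demand: 47.79 + 1.74x = 127.66 - 3.28x → x* = 15.9104.

x* = 15.91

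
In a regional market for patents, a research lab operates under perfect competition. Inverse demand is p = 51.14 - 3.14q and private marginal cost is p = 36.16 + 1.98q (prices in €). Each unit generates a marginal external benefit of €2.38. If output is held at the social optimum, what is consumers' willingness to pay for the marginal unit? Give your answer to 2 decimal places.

P = €40.49

Social marginal cost = private MC − MEB = 33.78 + 1.98q.
Set SMC = demand: 33.78 + 1.98q = 51.14 - 3.14q → q* = 3.3906.
Consumer price on the demand curve at q*: 51.14 − 3.14×3.3906 = 40.4935.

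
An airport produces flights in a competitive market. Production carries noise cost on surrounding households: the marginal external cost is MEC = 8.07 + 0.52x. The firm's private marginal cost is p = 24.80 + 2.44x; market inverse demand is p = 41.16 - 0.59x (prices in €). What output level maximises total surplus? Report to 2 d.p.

x* = 2.34

Social marginal cost = private MC + MEC = 32.87 + 2.96x.
Set SMC = demand: 32.87 + 2.96x = 41.16 - 0.59x → x* = 2.3352.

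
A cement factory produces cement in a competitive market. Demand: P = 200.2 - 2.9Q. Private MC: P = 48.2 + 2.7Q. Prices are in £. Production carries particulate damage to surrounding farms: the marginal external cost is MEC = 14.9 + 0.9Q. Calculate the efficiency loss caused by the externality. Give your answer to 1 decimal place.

DWL = £119.0

Market equilibrium (private): 48.2 + 2.7Q = 200.2 - 2.9Q → Q_m = 27.1429.
Social marginal cost = private MC + MEC = 63.1 + 3.6Q.
Set SMC = demand: 63.1 + 3.6Q = 200.2 - 2.9Q → Q* = 21.0923.
Between Q* and Q_m the wedge SMC − demand runs linearly from 0 to MEC(Q_m), so the loss is a triangle.
DWL = ½ × 6.0506 × 39.3286 = 118.9808.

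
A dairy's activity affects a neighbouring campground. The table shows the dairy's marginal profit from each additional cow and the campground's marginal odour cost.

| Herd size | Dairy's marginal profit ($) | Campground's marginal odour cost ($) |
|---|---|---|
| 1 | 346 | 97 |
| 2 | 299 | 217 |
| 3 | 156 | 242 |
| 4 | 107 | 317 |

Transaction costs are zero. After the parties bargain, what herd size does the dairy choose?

Bargaining reaches the level where marginal profit last exceeds marginal odour cost.
That holds through level 2 (299 ≥ 217) but not at 3 (156 < 242).

2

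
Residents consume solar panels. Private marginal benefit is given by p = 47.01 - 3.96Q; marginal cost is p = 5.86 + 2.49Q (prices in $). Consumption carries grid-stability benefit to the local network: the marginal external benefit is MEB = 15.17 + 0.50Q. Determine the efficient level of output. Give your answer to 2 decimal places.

Q* = 9.47

Social marginal benefit = demand + MEB = 62.18 - 3.46Q.
Set SMB = MC: 62.18 - 3.46Q = 5.86 + 2.49Q → Q* = 9.4655.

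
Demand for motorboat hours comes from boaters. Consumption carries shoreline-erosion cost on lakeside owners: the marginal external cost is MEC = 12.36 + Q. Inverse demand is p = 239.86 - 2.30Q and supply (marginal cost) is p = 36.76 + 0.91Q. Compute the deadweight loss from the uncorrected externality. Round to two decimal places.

Market equilibrium (private): 36.76 + 0.91Q = 239.86 - 2.30Q → Q_m = 63.2710.
Social marginal benefit = demand − MEC = 227.50 - 3.30Q.
Set SMB = MC: 227.50 - 3.30Q = 36.76 + 0.91Q → Q* = 45.3064.
The loss is the area between SMB and MC from Q* to Q_m; with linear curves that's a triangle of height MEC(Q_m).
DWL = ½ × 17.9646 × 75.6310 = 679.3403.

DWL = 679.34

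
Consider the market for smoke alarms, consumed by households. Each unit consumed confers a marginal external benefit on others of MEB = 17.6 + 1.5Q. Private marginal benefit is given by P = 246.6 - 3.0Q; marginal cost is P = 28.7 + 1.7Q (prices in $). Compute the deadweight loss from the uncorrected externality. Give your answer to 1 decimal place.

DWL = $1186.5

Market equilibrium (private): 28.7 + 1.7Q = 246.6 - 3.0Q → Q_m = 46.3617.
Social marginal benefit = demand + MEB = 264.2 - 1.5Q.
Set SMB = MC: 264.2 - 1.5Q = 28.7 + 1.7Q → Q* = 73.5938.
The welfare-loss triangle has base |Q_m − Q*| and height MEB(Q_m) (the vertical gap between SMB and MC is zero at Q* and MEB at Q_m).
DWL = ½ × 27.2321 × 87.1426 = 1186.5380.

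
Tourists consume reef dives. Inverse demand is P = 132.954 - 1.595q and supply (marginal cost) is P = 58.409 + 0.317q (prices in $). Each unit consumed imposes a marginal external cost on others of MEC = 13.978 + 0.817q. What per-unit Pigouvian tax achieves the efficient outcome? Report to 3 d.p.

tax = $32.110 per unit

Social marginal benefit = demand − MEC = 118.976 - 2.412q.
Set SMB = MC: 118.976 - 2.412q = 58.409 + 0.317q → q* = 22.1938.
The Pigouvian tax equals MEC at q*: 13.978 + 0.817×22.1938 = 32.1103.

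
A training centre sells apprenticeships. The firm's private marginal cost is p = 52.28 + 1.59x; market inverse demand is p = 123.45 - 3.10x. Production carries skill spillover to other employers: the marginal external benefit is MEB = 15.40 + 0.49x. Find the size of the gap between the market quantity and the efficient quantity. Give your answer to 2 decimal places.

Market equilibrium (private): 52.28 + 1.59x = 123.45 - 3.10x → x_m = 15.1748.
Social marginal cost = private MC − MEB = 36.88 + 1.10x.
Set SMC = demand: 36.88 + 1.10x = 123.45 - 3.10x → x* = 20.6119.
Gap = |15.1748 − 20.6119| = 5.4371.

5.44 units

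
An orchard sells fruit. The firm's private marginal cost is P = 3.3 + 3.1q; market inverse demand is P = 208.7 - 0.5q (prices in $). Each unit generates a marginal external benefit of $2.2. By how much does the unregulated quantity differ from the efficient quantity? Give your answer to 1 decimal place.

Market equilibrium (private): 3.3 + 3.1q = 208.7 - 0.5q → q_m = 57.0556.
Social marginal cost = private MC − MEB = 1.1 + 3.1q.
Set SMC = demand: 1.1 + 3.1q = 208.7 - 0.5q → q* = 57.6667.
Gap = |57.0556 − 57.6667| = 0.6111.

0.6 units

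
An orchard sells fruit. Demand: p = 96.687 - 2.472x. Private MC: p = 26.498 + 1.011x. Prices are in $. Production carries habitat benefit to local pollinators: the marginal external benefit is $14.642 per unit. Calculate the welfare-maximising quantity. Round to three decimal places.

x* = 24.356

Social marginal cost = private MC − MEB = 11.856 + 1.011x.
Set SMC = demand: 11.856 + 1.011x = 96.687 - 2.472x → x* = 24.3557.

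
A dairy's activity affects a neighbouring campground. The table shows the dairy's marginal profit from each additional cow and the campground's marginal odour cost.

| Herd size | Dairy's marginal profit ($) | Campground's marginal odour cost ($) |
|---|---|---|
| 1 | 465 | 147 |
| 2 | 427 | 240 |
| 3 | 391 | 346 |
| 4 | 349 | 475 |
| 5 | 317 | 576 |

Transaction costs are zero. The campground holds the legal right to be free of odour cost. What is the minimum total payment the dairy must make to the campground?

Efficient level: marginal profit ≥ marginal odour cost through level 3, so k* = 3.
With the campground holding the right, the dairy must at least compensate total damage at k*: 147 + 240 + 346 = 733.

$733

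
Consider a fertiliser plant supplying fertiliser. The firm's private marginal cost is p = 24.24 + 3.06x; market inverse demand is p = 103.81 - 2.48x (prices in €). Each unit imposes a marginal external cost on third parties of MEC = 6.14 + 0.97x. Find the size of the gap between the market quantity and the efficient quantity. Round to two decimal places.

Market equilibrium (private): 24.24 + 3.06x = 103.81 - 2.48x → x_m = 14.3628.
Social marginal cost = private MC + MEC = 30.38 + 4.03x.
Set SMC = demand: 30.38 + 4.03x = 103.81 - 2.48x → x* = 11.2796.
Gap = |14.3628 − 11.2796| = 3.0832.

3.08 units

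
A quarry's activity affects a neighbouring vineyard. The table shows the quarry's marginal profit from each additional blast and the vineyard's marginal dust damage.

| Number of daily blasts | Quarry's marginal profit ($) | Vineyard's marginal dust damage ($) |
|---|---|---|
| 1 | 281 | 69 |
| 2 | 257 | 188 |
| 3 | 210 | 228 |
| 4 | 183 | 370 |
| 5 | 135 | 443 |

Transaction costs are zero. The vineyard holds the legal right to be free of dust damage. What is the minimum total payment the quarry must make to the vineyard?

Efficient level: marginal profit ≥ marginal dust damage through level 2, so k* = 2.
With the vineyard holding the right, the quarry must at least compensate total damage at k*: 69 + 188 = 257.

$257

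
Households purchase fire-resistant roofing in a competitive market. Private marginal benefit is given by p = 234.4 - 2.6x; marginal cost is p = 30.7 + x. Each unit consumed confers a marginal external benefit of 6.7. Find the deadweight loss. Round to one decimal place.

Market equilibrium (private): 30.7 + x = 234.4 - 2.6x → x_m = 56.5833.
Social marginal benefit = demand + MEB = 241.1 - 2.6x.
Set SMB = MC: 241.1 - 2.6x = 30.7 + x → x* = 58.4444.
Height of the DWL triangle at x_m is SMB(x_m) − MC(x_m) = MEB(x_m) = 6.7000.
DWL = ½ × 1.8611 × 6.7000 = 6.2347.

DWL = 6.2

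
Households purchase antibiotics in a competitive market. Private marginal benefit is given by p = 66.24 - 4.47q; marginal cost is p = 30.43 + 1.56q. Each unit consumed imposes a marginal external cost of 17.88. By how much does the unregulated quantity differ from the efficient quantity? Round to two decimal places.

Market equilibrium (private): 30.43 + 1.56q = 66.24 - 4.47q → q_m = 5.9386.
Social marginal benefit = demand − MEC = 48.36 - 4.47q.
Set SMB = MC: 48.36 - 4.47q = 30.43 + 1.56q → q* = 2.9735.
Gap = |5.9386 − 2.9735| = 2.9651.

2.97 units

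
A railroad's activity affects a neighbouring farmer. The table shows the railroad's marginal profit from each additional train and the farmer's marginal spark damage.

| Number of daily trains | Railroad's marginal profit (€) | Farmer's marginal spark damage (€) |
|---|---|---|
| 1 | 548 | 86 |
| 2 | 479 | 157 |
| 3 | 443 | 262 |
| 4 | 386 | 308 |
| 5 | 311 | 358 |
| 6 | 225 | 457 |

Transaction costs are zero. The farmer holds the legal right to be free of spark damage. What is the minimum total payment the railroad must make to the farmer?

€813

Efficient level: marginal profit ≥ marginal spark damage through level 4, so k* = 4.
With the farmer holding the right, the railroad must at least compensate total damage at k*: 86 + 157 + 262 + 308 = 813.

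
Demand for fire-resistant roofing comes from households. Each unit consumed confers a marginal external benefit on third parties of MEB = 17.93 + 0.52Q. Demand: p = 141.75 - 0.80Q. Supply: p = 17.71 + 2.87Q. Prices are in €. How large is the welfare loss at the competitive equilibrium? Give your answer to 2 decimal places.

DWL = €200.10

Market equilibrium (private): 17.71 + 2.87Q = 141.75 - 0.80Q → Q_m = 33.7984.
Social marginal benefit = demand + MEB = 159.68 - 0.28Q.
Set SMB = MC: 159.68 - 0.28Q = 17.71 + 2.87Q → Q* = 45.0698.
The loss is the area between SMB and MC from Q* to Q_m; with linear curves that's a triangle of height MEB(Q_m).
DWL = ½ × 11.2714 × 35.5051 = 200.0961.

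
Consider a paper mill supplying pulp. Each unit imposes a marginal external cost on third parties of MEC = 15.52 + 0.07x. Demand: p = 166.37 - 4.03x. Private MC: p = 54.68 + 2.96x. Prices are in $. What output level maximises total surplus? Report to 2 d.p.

Social marginal cost = private MC + MEC = 70.20 + 3.03x.
Set SMC = demand: 70.20 + 3.03x = 166.37 - 4.03x → x* = 13.6218.

x* = 13.62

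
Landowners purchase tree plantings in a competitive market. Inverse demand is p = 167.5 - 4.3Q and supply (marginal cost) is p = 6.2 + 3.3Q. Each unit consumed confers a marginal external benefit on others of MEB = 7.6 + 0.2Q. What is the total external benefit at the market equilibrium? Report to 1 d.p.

206.3

Market equilibrium (private): 6.2 + 3.3Q = 167.5 - 4.3Q → Q_m = 21.2237.
Total external benefit = ∫₀^{Q_m} (7.6 + 0.2Q) dQ = 7.6×21.2237 + ½×0.2×21.2237² = 206.3447.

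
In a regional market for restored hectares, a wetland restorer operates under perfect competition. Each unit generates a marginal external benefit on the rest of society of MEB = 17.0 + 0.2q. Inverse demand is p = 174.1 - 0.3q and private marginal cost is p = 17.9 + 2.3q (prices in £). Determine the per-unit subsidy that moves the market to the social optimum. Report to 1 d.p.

subsidy = £31.4 per unit

Social marginal cost = private MC − MEB = 0.9 + 2.1q.
Set SMC = demand: 0.9 + 2.1q = 174.1 - 0.3q → q* = 72.1667.
The Pigouvian subsidy equals MEB at q*: 17.0 + 0.2×72.1667 = 31.4333.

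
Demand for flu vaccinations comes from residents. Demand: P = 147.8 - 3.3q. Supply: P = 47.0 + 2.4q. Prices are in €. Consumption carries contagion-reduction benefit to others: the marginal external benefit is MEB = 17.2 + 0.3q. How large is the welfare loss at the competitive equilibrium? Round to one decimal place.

DWL = €46.9

Market equilibrium (private): 47.0 + 2.4q = 147.8 - 3.3q → q_m = 17.6842.
Social marginal benefit = demand + MEB = 165.0 - 3.0q.
Set SMB = MC: 165.0 - 3.0q = 47.0 + 2.4q → q* = 21.8519.
The loss is the area between SMB and MC from q* to q_m; with linear curves that's a triangle of height MEB(q_m).
DWL = ½ × 4.1677 × 22.5053 = 46.8977.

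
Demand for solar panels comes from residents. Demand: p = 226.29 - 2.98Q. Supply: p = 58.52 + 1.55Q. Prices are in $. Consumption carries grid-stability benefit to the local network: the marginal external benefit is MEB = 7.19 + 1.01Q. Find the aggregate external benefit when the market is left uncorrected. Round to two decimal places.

$958.95

Market equilibrium (private): 58.52 + 1.55Q = 226.29 - 2.98Q → Q_m = 37.0353.
Total external benefit = ∫₀^{Q_m} (7.19 + 1.01Q) dQ = 7.19×37.0353 + ½×1.01×37.0353² = 958.9486.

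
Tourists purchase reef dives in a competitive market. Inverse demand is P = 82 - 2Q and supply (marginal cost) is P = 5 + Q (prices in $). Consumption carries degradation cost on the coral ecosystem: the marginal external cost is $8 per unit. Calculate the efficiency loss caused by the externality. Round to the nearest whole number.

Market equilibrium (private): 5 + Q = 82 - 2Q → Q_m = 25.6667.
Social marginal benefit = demand − MEC = 74 - 2Q.
Set SMB = MC: 74 - 2Q = 5 + Q → Q* = 23.0000.
The loss is the area between SMB and MC from Q* to Q_m; with linear curves that's a triangle of height MEC(Q_m).
DWL = ½ × 2.6667 × 8.0000 = 10.6668.

DWL = $11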